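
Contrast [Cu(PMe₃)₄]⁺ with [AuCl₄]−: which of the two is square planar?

[AuCl₄]−

For [Cu(PMe₃)₄]⁺: Ligand charges: trimethylphosphine is neutral. With an overall charge of +1 the copper centre must be in the +1 oxidation state. Cu sits in group 11, so the d-electron count is 11 − 1 = 10. A d¹⁰ ion has no crystal-field stabilisation preference between square planar and tetrahedral, so four ligands adopt the sterically favoured tetrahedral geometry. → tetrahedral.
For [AuCl₄]−: Ligand charges: each chloride is −1. With an overall charge of −1 the gold centre must be in the +3 oxidation state. Au sits in group 11, so the d-electron count is 11 − 3 = 8. A 5d d⁸ ion has a large crystal-field splitting; square planar leaves the high-energy d_{x²−y²} orbital empty and maximises CFSE. → square planar.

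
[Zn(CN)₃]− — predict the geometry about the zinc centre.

trigonal planar

Ligand charges: each cyanide is −1. With an overall charge of −1 the zinc centre must be in the +2 oxidation state.
Group 12 minus oxidation state 2 gives a d¹⁰ configuration.
Coordination number: 3.
Three ligands around a d¹⁰ centre minimise repulsion in a trigonal-planar arrangement.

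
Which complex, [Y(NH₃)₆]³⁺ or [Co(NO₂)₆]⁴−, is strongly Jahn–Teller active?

[Y(NH₃)₆]³⁺: Summing ligand charges against the +3 overall charge gives an oxidation state of +3 for yttrium. Y sits in group 3, so the d-electron count is 3 − 3 = 0. The d⁰ configuration leaves the e_g set evenly filled (or empty) — no strong Jahn–Teller driving force.
[Co(NO₂)₆]⁴−: Ligand charges: each nitro (N-bound nitrite) is −1. With an overall charge of −4 the cobalt centre must be in the +2 oxidation state. Cobalt is a group-9 element; Co(II) is therefore d⁷. Nitro (N-bound nitrite) is a strong-field ligand (high in the spectrochemical series) for a first-row metal, so the complex is low-spin. The t₂g⁶e_g¹ (low-spin) configuration has an unevenly filled e_g set; the Jahn–Teller theorem predicts a tetragonal distortion (typically axial elongation) to lift the degeneracy.

[Co(NO₂)₆]⁴−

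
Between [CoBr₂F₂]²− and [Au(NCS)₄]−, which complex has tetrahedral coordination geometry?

[CoBr₂F₂]²−

For [CoBr₂F₂]²−: Summing ligand charges against the −2 overall charge gives an oxidation state of +2 for cobalt. Cobalt is a group-9 element; Co(II) is therefore d⁷. For a high-spin 3d d⁷ ion with weak-field ligands the small Δₜ gives little square-planar CFSE advantage, so four ligands adopt the sterically favoured tetrahedral geometry. → tetrahedral.
For [Au(NCS)₄]−: Ligand charges: each isothiocyanate is −1. With an overall charge of −1 the gold centre must be in the +3 oxidation state. Group 11 minus oxidation state 3 gives a d⁸ configuration. A 5d d⁸ ion has a large crystal-field splitting; square planar leaves the high-energy d_{x²−y²} orbital empty and maximises CFSE. → square planar.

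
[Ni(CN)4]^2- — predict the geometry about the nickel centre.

Summing ligand charges against the −2 overall charge gives an oxidation state of +2 for nickel.
Nickel is a group-10 element; Ni(II) is therefore d⁸.
Coordination number: 4.
Cyanide is a strong-field ligand (high in the spectrochemical series).
A 3d d⁸ ion with strong-field ligands gains enough CFSE to favour square planar over tetrahedral.

square planar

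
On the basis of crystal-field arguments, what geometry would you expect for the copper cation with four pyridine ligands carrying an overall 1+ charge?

tetrahedral

Ligand charges: pyridine is neutral. With an overall charge of +1 the copper centre must be in the +1 oxidation state.
Group 11 minus oxidation state 1 gives a d¹⁰ configuration.
Coordination number: 4.
A d¹⁰ ion has no crystal-field stabilisation preference between square planar and tetrahedral, so four ligands adopt the sterically favoured tetrahedral geometry.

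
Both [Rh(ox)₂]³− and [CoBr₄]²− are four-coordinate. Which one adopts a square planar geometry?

For [Rh(ox)₂]³−: Summing ligand charges against the −3 overall charge gives an oxidation state of +1 for rhodium. Rhodium is a group-9 element; Rh(I) is therefore d⁸. A 4d d⁸ ion has a large crystal-field splitting; square planar leaves the high-energy d_{x²−y²} orbital empty and maximises CFSE. → square planar.
For [CoBr₄]²−: Ligand charges: each bromide is −1. With an overall charge of −2 the cobalt centre must be in the +2 oxidation state. Co sits in group 9, so the d-electron count is 9 − 2 = 7. For a high-spin 3d d⁷ ion with weak-field ligands the small Δₜ gives little square-planar CFSE advantage, so four ligands adopt the sterically favoured tetrahedral geometry. → tetrahedral.

[Rh(ox)₂]³−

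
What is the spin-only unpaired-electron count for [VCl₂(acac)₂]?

Each chloride is −1; each acetylacetonate is −1; balancing the 0 overall charge requires V(IV).
V sits in group 5, so the d-electron count is 5 − 4 = 1.
Counting donor atoms: 2×chloride (monodentate) → 2 donors; 2×acetylacetonate (bidentate) → 4 donors. Coordination number = 6.
In an octahedral field the d¹ configuration is t₂g¹e_g⁰ (only one arrangement possible), giving 1 unpaired electron.

1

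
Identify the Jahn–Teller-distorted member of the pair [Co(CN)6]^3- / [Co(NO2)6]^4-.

[Co(CN)6]^3-: Each cyanide is −1; balancing the −3 overall charge requires Co(III). Group 9 minus oxidation state 3 gives a d⁶ configuration. Co(III) has an exceptionally large octahedral splitting and is low-spin with essentially every ligand except fluoride. The d⁶ configuration leaves the e_g set evenly filled (or empty) — no strong Jahn–Teller driving force.
[Co(NO2)6]^4-: Each nitro (N-bound nitrite) is −1; balancing the −4 overall charge requires Co(II). Co sits in group 9, so the d-electron count is 9 − 2 = 7. Nitro (N-bound nitrite) is a strong-field ligand (high in the spectrochemical series) for a first-row metal, so the complex is low-spin. The t₂g⁶e_g¹ (low-spin) configuration has an unevenly filled e_g set; the Jahn–Teller theorem predicts a tetragonal distortion (typically axial elongation) to lift the degeneracy.

[Co(NO2)6]^4-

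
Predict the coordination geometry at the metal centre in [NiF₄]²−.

Each fluoride is −1; balancing the −2 overall charge requires Ni(II).
Ni sits in group 10, so the d-electron count is 10 − 2 = 8.
Coordination number: 4.
Fluoride is a weak-field ligand.
With weak-field ligands the CFSE gain from square planar is small, so a 3d d⁸ ion takes the sterically preferred tetrahedral geometry.

tetrahedral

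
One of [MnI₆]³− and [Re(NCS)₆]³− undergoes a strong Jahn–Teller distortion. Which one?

[MnI₆]³−

[MnI₆]³−: Each iodide is −1; balancing the −3 overall charge requires Mn(III). Mn sits in group 7, so the d-electron count is 7 − 3 = 4. Iodide is a weak-field ligand for a first-row metal, so the complex is high-spin. The t₂g³e_g¹ (high-spin) configuration has an unevenly filled e_g set; the Jahn–Teller theorem predicts a tetragonal distortion (typically axial elongation) to lift the degeneracy.
[Re(NCS)₆]³−: Summing ligand charges against the −3 overall charge gives an oxidation state of +3 for rhenium. Rhenium is a group-7 element; Re(III) is therefore d⁴. A 5d ion has a large Δₒ and is invariably low-spin. The d⁴ configuration leaves the e_g set evenly filled (or empty) — no strong Jahn–Teller driving force.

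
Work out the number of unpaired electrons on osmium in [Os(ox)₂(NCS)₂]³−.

1 unpaired electron

Each oxalate is −2; each isothiocyanate is −1; balancing the −3 overall charge requires Os(III).
Group 8 minus oxidation state 3 gives a d⁵ configuration.
Counting donor atoms: 2×oxalate (bidentate) → 4 donors; 2×isothiocyanate (monodentate) → 2 donors. Coordination number = 6.
The spin state decides the count: a 5d ion has a large Δₒ and is invariably low-spin.
An octahedral low-spin d⁵ ion is t₂g⁵e_g⁰, giving 1 unpaired electron.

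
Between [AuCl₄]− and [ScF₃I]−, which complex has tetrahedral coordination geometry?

[ScF₃I]−

For [AuCl₄]−: Ligand charges: each chloride is −1. With an overall charge of −1 the gold centre must be in the +3 oxidation state. Group 11 minus oxidation state 3 gives a d⁸ configuration. A 5d d⁸ ion has a large crystal-field splitting; square planar leaves the high-energy d_{x²−y²} orbital empty and maximises CFSE. → square planar.
For [ScF₃I]−: Each fluoride is −1; each iodide is −1; balancing the −1 overall charge requires Sc(III). Group 3 minus oxidation state 3 gives a d⁰ configuration. A d⁰ ion has no crystal-field stabilisation preference between square planar and tetrahedral, so four ligands adopt the sterically favoured tetrahedral geometry. → tetrahedral.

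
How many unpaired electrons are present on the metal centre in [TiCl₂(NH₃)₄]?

Each chloride is −1; ammonia is neutral; balancing the 0 overall charge requires Ti(II).
Ti sits in group 4, so the d-electron count is 4 − 2 = 2.
In an octahedral field the d² configuration is t₂g²e_g⁰ (only one arrangement possible), giving 2 unpaired electrons.

2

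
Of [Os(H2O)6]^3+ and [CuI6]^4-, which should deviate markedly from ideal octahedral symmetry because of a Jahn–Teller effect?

[CuI6]^4-

[Os(H2O)6]^3+: Summing ligand charges against the +3 overall charge gives an oxidation state of +3 for osmium. Group 8 minus oxidation state 3 gives a d⁵ configuration. A 5d ion has a large Δₒ and is invariably low-spin. The d⁵ configuration leaves the e_g set evenly filled (or empty) — no strong Jahn–Teller driving force.
[CuI6]^4-: Ligand charges: each iodide is −1. With an overall charge of −4 the copper centre must be in the +2 oxidation state. Cu sits in group 11, so the d-electron count is 11 − 2 = 9. The t₂g⁶e_g³ configuration has an unevenly filled e_g set; the Jahn–Teller theorem predicts a tetragonal distortion (typically axial elongation) to lift the degeneracy.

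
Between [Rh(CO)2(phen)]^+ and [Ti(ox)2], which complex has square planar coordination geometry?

For [Rh(CO)2(phen)]^+: Summing ligand charges against the +1 overall charge gives an oxidation state of +1 for rhodium. Group 9 minus oxidation state 1 gives a d⁸ configuration. A 4d d⁸ ion has a large crystal-field splitting; square planar leaves the high-energy d_{x²−y²} orbital empty and maximises CFSE. → square planar.
For [Ti(ox)2]: Ligand charges: each oxalate is −2. With an overall charge of 0 the titanium centre must be in the +4 oxidation state. Ti sits in group 4, so the d-electron count is 4 − 4 = 0. A d⁰ ion has no crystal-field stabilisation preference between square planar and tetrahedral, so four ligands adopt the sterically favoured tetrahedral geometry. → tetrahedral.

[Rh(CO)2(phen)]^+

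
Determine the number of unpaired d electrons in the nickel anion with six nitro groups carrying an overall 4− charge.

Summing ligand charges against the −4 overall charge gives an oxidation state of +2 for nickel.
Ni sits in group 10, so the d-electron count is 10 − 2 = 8.
In an octahedral field the d⁸ configuration is t₂g⁶e_g² (only one arrangement possible), giving 2 unpaired electrons.

2 unpaired electrons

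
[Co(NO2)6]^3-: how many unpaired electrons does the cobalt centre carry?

0

Summing ligand charges against the −3 overall charge gives an oxidation state of +3 for cobalt.
Cobalt is a group-9 element; Co(III) is therefore d⁶.
The spin state decides the count: Co(III) has an exceptionally large octahedral splitting and is low-spin with essentially every ligand except fluoride.
An octahedral low-spin d⁶ ion is t₂g⁶e_g⁰, giving 0 unpaired electrons.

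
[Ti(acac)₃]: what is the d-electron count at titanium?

d1

Summing ligand charges against the 0 overall charge gives an oxidation state of +3 for titanium.
Ti sits in group 4, so the d-electron count is 4 − 3 = 1.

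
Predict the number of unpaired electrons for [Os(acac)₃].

1

Summing ligand charges against the 0 overall charge gives an oxidation state of +3 for osmium.
Group 8 minus oxidation state 3 gives a d⁵ configuration.
Counting donor atoms: 3×acetylacetonate (bidentate) → 6 donors. Coordination number = 6.
The spin state decides the count: a 5d ion has a large Δₒ and is invariably low-spin.
An octahedral low-spin d⁵ ion is t₂g⁵e_g⁰, giving 1 unpaired electron.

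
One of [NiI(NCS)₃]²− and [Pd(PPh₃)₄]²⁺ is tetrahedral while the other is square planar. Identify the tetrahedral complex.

For [NiI(NCS)₃]²−: Each iodide is −1; each isothiocyanate is −1; balancing the −2 overall charge requires Ni(II). Ni sits in group 10, so the d-electron count is 10 − 2 = 8. Iodide and isothiocyanate are weak-field ligands. With weak-field ligands the CFSE gain from square planar is small, so a 3d d⁸ ion takes the sterically preferred tetrahedral geometry. → tetrahedral.
For [Pd(PPh₃)₄]²⁺: Triphenylphosphine is neutral; balancing the +2 overall charge requires Pd(II). Group 10 minus oxidation state 2 gives a d⁸ configuration. A 4d d⁸ ion has a large crystal-field splitting; square planar leaves the high-energy d_{x²−y²} orbital empty and maximises CFSE. → square planar.

[NiI(NCS)₃]²−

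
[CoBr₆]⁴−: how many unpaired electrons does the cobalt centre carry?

3

Ligand charges: each bromide is −1. With an overall charge of −4 the cobalt centre must be in the +2 oxidation state.
Cobalt is a group-9 element; Co(II) is therefore d⁷.
The spin state decides the count: Bromide is a weak-field ligand for a first-row metal, so the complex is high-spin.
An octahedral high-spin d⁷ ion is t₂g⁵e_g², giving 3 unpaired electrons.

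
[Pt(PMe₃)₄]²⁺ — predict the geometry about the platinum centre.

Ligand charges: trimethylphosphine is neutral. With an overall charge of +2 the platinum centre must be in the +2 oxidation state.
Pt sits in group 10, so the d-electron count is 10 − 2 = 8.
With 4 monodentate ligands the coordination number is 4.
A 5d d⁸ ion has a large crystal-field splitting; square planar leaves the high-energy d_{x²−y²} orbital empty and maximises CFSE.

square planar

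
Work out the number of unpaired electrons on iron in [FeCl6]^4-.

Ligand charges: each chloride is −1. With an overall charge of −4 the iron centre must be in the +2 oxidation state.
Group 8 minus oxidation state 2 gives a d⁶ configuration.
The spin state decides the count: Chloride is a weak-field ligand for a first-row metal, so the complex is high-spin.
An octahedral high-spin d⁶ ion is t₂g⁴e_g², giving 4 unpaired electrons.

4 unpaired electrons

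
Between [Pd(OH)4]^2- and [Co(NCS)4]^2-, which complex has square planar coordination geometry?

[Pd(OH)4]^2-

For [Pd(OH)4]^2-: Summing ligand charges against the −2 overall charge gives an oxidation state of +2 for palladium. Group 10 minus oxidation state 2 gives a d⁸ configuration. A 4d d⁸ ion has a large crystal-field splitting; square planar leaves the high-energy d_{x²−y²} orbital empty and maximises CFSE. → square planar.
For [Co(NCS)4]^2-: Summing ligand charges against the −2 overall charge gives an oxidation state of +2 for cobalt. Group 9 minus oxidation state 2 gives a d⁷ configuration. For a high-spin 3d d⁷ ion with weak-field ligands the small Δₜ gives little square-planar CFSE advantage, so four ligands adopt the sterically favoured tetrahedral geometry. → tetrahedral.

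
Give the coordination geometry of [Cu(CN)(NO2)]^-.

Summing ligand charges against the −1 overall charge gives an oxidation state of +1 for copper.
Copper is a group-11 element; Cu(I) is therefore d¹⁰.
With 2 monodentate ligands the coordination number is 2.
A d¹⁰ ion with only two ligands adopts a linear arrangement (sp hybridisation; no CFSE preference).

linear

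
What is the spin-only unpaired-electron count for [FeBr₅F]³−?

5

Each bromide is −1; each fluoride is −1; balancing the −3 overall charge requires Fe(III).
Fe sits in group 8, so the d-electron count is 8 − 3 = 5.
The spin state decides the count: Bromide and fluoride are weak-field ligands for a first-row metal, so the complex is high-spin.
An octahedral high-spin d⁵ ion is t₂g³e_g², giving 5 unpaired electrons.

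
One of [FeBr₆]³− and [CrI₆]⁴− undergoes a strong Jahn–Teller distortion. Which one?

[CrI₆]⁴−

[FeBr₆]³−: Ligand charges: each bromide is −1. With an overall charge of −3 the iron centre must be in the +3 oxidation state. Iron is a group-8 element; Fe(III) is therefore d⁵. Bromide is a weak-field ligand for a first-row metal, so the complex is high-spin. The d⁵ configuration leaves the e_g set evenly filled (or empty) — no strong Jahn–Teller driving force.
[CrI₆]⁴−: Summing ligand charges against the −4 overall charge gives an oxidation state of +2 for chromium. Chromium is a group-6 element; Cr(II) is therefore d⁴. Iodide is a weak-field ligand for a first-row metal, so the complex is high-spin. The t₂g³e_g¹ (high-spin) configuration has an unevenly filled e_g set; the Jahn–Teller theorem predicts a tetragonal distortion (typically axial elongation) to lift the degeneracy.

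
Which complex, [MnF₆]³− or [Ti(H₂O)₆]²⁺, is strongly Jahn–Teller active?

[MnF₆]³−

[MnF₆]³−: Each fluoride is −1; balancing the −3 overall charge requires Mn(III). Manganese is a group-7 element; Mn(III) is therefore d⁴. Fluoride is a weak-field ligand for a first-row metal, so the complex is high-spin. The t₂g³e_g¹ (high-spin) configuration has an unevenly filled e_g set; the Jahn–Teller theorem predicts a tetragonal distortion (typically axial elongation) to lift the degeneracy.
[Ti(H₂O)₆]²⁺: Summing ligand charges against the +2 overall charge gives an oxidation state of +2 for titanium. Ti sits in group 4, so the d-electron count is 4 − 2 = 2. The d² configuration leaves the e_g set evenly filled (or empty) — no strong Jahn–Teller driving force.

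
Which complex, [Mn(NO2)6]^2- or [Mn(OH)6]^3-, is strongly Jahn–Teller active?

[Mn(NO2)6]^2-: Ligand charges: each nitro (N-bound nitrite) is −1. With an overall charge of −2 the manganese centre must be in the +4 oxidation state. Mn sits in group 7, so the d-electron count is 7 − 4 = 3. The d³ configuration leaves the e_g set evenly filled (or empty) — no strong Jahn–Teller driving force.
[Mn(OH)6]^3-: Summing ligand charges against the −3 overall charge gives an oxidation state of +3 for manganese. Mn sits in group 7, so the d-electron count is 7 − 3 = 4. Hydroxide is a weak-field ligand for a first-row metal, so the complex is high-spin. The t₂g³e_g¹ (high-spin) configuration has an unevenly filled e_g set; the Jahn–Teller theorem predicts a tetragonal distortion (typically axial elongation) to lift the degeneracy.

[Mn(OH)6]^3-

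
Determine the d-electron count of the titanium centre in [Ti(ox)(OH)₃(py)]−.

d⁰

Summing ligand charges against the −1 overall charge gives an oxidation state of +4 for titanium.
Ti sits in group 4, so the d-electron count is 4 − 4 = 0.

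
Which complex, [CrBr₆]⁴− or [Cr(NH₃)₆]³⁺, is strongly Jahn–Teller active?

[CrBr₆]⁴−: Each bromide is −1; balancing the −4 overall charge requires Cr(II). Chromium is a group-6 element; Cr(II) is therefore d⁴. Bromide is a weak-field ligand for a first-row metal, so the complex is high-spin. The t₂g³e_g¹ (high-spin) configuration has an unevenly filled e_g set; the Jahn–Teller theorem predicts a tetragonal distortion (typically axial elongation) to lift the degeneracy.
[Cr(NH₃)₆]³⁺: Ligand charges: ammonia is neutral. With an overall charge of +3 the chromium centre must be in the +3 oxidation state. Chromium is a group-6 element; Cr(III) is therefore d³. The d³ configuration leaves the e_g set evenly filled (or empty) — no strong Jahn–Teller driving force.

[CrBr₆]⁴−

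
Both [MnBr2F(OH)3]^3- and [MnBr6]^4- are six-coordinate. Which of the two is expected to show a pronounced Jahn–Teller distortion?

[MnBr2F(OH)3]^3-: Summing ligand charges against the −3 overall charge gives an oxidation state of +3 for manganese. Group 7 minus oxidation state 3 gives a d⁴ configuration. Bromide, fluoride, and hydroxide are weak-field ligands for a first-row metal, so the complex is high-spin. The t₂g³e_g¹ (high-spin) configuration has an unevenly filled e_g set; the Jahn–Teller theorem predicts a tetragonal distortion (typically axial elongation) to lift the degeneracy.
[MnBr6]^4-: Summing ligand charges against the −4 overall charge gives an oxidation state of +2 for manganese. Manganese is a group-7 element; Mn(II) is therefore d⁵. Bromide is a weak-field ligand for a first-row metal, so the complex is high-spin. The d⁵ configuration leaves the e_g set evenly filled (or empty) — no strong Jahn–Teller driving force.

[MnBr2F(OH)3]^3-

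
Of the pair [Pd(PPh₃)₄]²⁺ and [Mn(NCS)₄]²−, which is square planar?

[Pd(PPh₃)₄]²⁺

For [Pd(PPh₃)₄]²⁺: Triphenylphosphine is neutral; balancing the +2 overall charge requires Pd(II). Group 10 minus oxidation state 2 gives a d⁸ configuration. A 4d d⁸ ion has a large crystal-field splitting; square planar leaves the high-energy d_{x²−y²} orbital empty and maximises CFSE. → square planar.
For [Mn(NCS)₄]²−: Ligand charges: each isothiocyanate is −1. With an overall charge of −2 the manganese centre must be in the +2 oxidation state. Mn sits in group 7, so the d-electron count is 7 − 2 = 5. A high-spin d⁵ ion has zero CFSE in either geometry, so four ligands adopt the sterically favoured tetrahedral geometry. → tetrahedral.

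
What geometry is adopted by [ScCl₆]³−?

octahedral

Summing ligand charges against the −3 overall charge gives an oxidation state of +3 for scandium.
Group 3 minus oxidation state 3 gives a d⁰ configuration.
Coordination number: 6.
Six donors around a single metal centre give an octahedral coordination sphere.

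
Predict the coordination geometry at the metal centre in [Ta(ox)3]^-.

octahedral

Each oxalate is −2; balancing the −1 overall charge requires Ta(V).
Ta sits in group 5, so the d-electron count is 5 − 5 = 0.
Counting donor atoms: 3×oxalate (bidentate) → 6 donors. Coordination number = 6.
Six donors around a single metal centre give an octahedral coordination sphere.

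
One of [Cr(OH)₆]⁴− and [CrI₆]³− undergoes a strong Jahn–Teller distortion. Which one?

[Cr(OH)₆]⁴−

[Cr(OH)₆]⁴−: Ligand charges: each hydroxide is −1. With an overall charge of −4 the chromium centre must be in the +2 oxidation state. Chromium is a group-6 element; Cr(II) is therefore d⁴. Hydroxide is a weak-field ligand for a first-row metal, so the complex is high-spin. The t₂g³e_g¹ (high-spin) configuration has an unevenly filled e_g set; the Jahn–Teller theorem predicts a tetragonal distortion (typically axial elongation) to lift the degeneracy.
[CrI₆]³−: Ligand charges: each iodide is −1. With an overall charge of −3 the chromium centre must be in the +3 oxidation state. Cr sits in group 6, so the d-electron count is 6 − 3 = 3. The d³ configuration leaves the e_g set evenly filled (or empty) — no strong Jahn–Teller driving force.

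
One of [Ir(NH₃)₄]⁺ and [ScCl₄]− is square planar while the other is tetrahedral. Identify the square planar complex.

For [Ir(NH₃)₄]⁺: Summing ligand charges against the +1 overall charge gives an oxidation state of +1 for iridium. Ir sits in group 9, so the d-electron count is 9 − 1 = 8. A 5d d⁸ ion has a large crystal-field splitting; square planar leaves the high-energy d_{x²−y²} orbital empty and maximises CFSE. → square planar.
For [ScCl₄]−: Each chloride is −1; balancing the −1 overall charge requires Sc(III). Scandium is a group-3 element; Sc(III) is therefore d⁰. A d⁰ ion has no crystal-field stabilisation preference between square planar and tetrahedral, so four ligands adopt the sterically favoured tetrahedral geometry. → tetrahedral.

[Ir(NH₃)₄]⁺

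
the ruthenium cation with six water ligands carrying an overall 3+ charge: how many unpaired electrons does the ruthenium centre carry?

Ligand charges: water is neutral. With an overall charge of +3 the ruthenium centre must be in the +3 oxidation state.
Group 8 minus oxidation state 3 gives a d⁵ configuration.
The spin state decides the count: a 4d ion has a large Δₒ and is invariably low-spin.
An octahedral low-spin d⁵ ion is t₂g⁵e_g⁰, giving 1 unpaired electron.

1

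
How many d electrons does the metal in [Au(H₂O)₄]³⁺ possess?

Summing ligand charges against the +3 overall charge gives an oxidation state of +3 for gold.
Gold is a group-11 element; Au(III) is therefore d⁸.

d⁸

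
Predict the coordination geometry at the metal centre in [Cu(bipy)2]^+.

tetrahedral

Summing ligand charges against the +1 overall charge gives an oxidation state of +1 for copper.
Group 11 minus oxidation state 1 gives a d¹⁰ configuration.
Counting donor atoms: 2×2,2′-bipyridine (bidentate) → 4 donors. Coordination number = 4.
A d¹⁰ ion has no crystal-field stabilisation preference between square planar and tetrahedral, so four ligands adopt the sterically favoured tetrahedral geometry.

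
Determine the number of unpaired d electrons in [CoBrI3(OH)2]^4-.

Summing ligand charges against the −4 overall charge gives an oxidation state of +2 for cobalt.
Group 9 minus oxidation state 2 gives a d⁷ configuration.
The spin state decides the count: Bromide, hydroxide, and iodide are weak-field ligands for a first-row metal, so the complex is high-spin.
An octahedral high-spin d⁷ ion is t₂g⁵e_g², giving 3 unpaired electrons.

3 unpaired electrons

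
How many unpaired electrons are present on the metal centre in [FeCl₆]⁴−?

4

Ligand charges: each chloride is −1. With an overall charge of −4 the iron centre must be in the +2 oxidation state.
Group 8 minus oxidation state 2 gives a d⁶ configuration.
The spin state decides the count: Chloride is a weak-field ligand for a first-row metal, so the complex is high-spin.
An octahedral high-spin d⁶ ion is t₂g⁴e_g², giving 4 unpaired electrons.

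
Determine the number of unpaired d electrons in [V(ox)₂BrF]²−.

1

Each oxalate is −2; each bromide is −1; each fluoride is −1; balancing the −2 overall charge requires V(IV).
V sits in group 5, so the d-electron count is 5 − 4 = 1.
Counting donor atoms: 2×oxalate (bidentate) → 4 donors; 1×bromide (monodentate) → 1 donor; 1×fluoride (monodentate) → 1 donor. Coordination number = 6.
In an octahedral field the d¹ configuration is t₂g¹e_g⁰ (only one arrangement possible), giving 1 unpaired electron.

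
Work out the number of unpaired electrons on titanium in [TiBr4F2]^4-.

2

Summing ligand charges against the −4 overall charge gives an oxidation state of +2 for titanium.
Titanium is a group-4 element; Ti(II) is therefore d².
In an octahedral field the d² configuration is t₂g²e_g⁰ (only one arrangement possible), giving 2 unpaired electrons.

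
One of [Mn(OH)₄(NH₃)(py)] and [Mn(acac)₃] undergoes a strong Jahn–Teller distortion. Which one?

[Mn(OH)₄(NH₃)(py)]: Summing ligand charges against the 0 overall charge gives an oxidation state of +4 for manganese. Manganese is a group-7 element; Mn(IV) is therefore d³. The d³ configuration leaves the e_g set evenly filled (or empty) — no strong Jahn–Teller driving force.
[Mn(acac)₃]: Ligand charges: each acetylacetonate is −1. With an overall charge of 0 the manganese centre must be in the +3 oxidation state. Group 7 minus oxidation state 3 gives a d⁴ configuration. Acetylacetonate is a weak-field ligand for a first-row metal, so the complex is high-spin. The t₂g³e_g¹ (high-spin) configuration has an unevenly filled e_g set; the Jahn–Teller theorem predicts a tetragonal distortion (typically axial elongation) to lift the degeneracy.

[Mn(acac)₃]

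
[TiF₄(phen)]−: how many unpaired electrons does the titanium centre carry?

1

Ligand charges: each fluoride is −1; 1,10-phenanthroline is neutral. With an overall charge of −1 the titanium centre must be in the +3 oxidation state.
Titanium is a group-4 element; Ti(III) is therefore d¹.
Counting donor atoms: 4×fluoride (monodentate) → 4 donors; 1×1,10-phenanthroline (bidentate) → 2 donors. Coordination number = 6.
In an octahedral field the d¹ configuration is t₂g¹e_g⁰ (only one arrangement possible), giving 1 unpaired electron.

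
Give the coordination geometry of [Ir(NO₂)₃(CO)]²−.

square planar

Each nitro (N-bound nitrite) is −1; carbonyl is neutral; balancing the −2 overall charge requires Ir(I).
Group 9 minus oxidation state 1 gives a d⁸ configuration.
With 4 monodentate ligands the coordination number is 4.
A 5d d⁸ ion has a large crystal-field splitting; square planar leaves the high-energy d_{x²−y²} orbital empty and maximises CFSE.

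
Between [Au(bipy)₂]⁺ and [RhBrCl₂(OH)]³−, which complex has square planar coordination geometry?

For [Au(bipy)₂]⁺: Summing ligand charges against the +1 overall charge gives an oxidation state of +1 for gold. Au sits in group 11, so the d-electron count is 11 − 1 = 10. A d¹⁰ ion has no crystal-field stabilisation preference between square planar and tetrahedral, so four ligands adopt the sterically favoured tetrahedral geometry. → tetrahedral.
For [RhBrCl₂(OH)]³−: Ligand charges: each bromide is −1; each chloride is −1; each hydroxide is −1. With an overall charge of −3 the rhodium centre must be in the +1 oxidation state. Group 9 minus oxidation state 1 gives a d⁸ configuration. A 4d d⁸ ion has a large crystal-field splitting; square planar leaves the high-energy d_{x²−y²} orbital empty and maximises CFSE. → square planar.

[RhBrCl₂(OH)]³−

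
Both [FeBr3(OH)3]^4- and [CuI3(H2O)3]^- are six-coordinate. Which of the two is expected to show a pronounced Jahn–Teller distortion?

[CuI3(H2O)3]^-

[FeBr3(OH)3]^4-: Each bromide is −1; each hydroxide is −1; balancing the −4 overall charge requires Fe(II). Fe sits in group 8, so the d-electron count is 8 − 2 = 6. Bromide and hydroxide are weak-field ligands for a first-row metal, so the complex is high-spin. The d⁶ configuration leaves the e_g set evenly filled (or empty) — no strong Jahn–Teller driving force.
[CuI3(H2O)3]^-: Summing ligand charges against the −1 overall charge gives an oxidation state of +2 for copper. Group 11 minus oxidation state 2 gives a d⁹ configuration. The t₂g⁶e_g³ configuration has an unevenly filled e_g set; the Jahn–Teller theorem predicts a tetragonal distortion (typically axial elongation) to lift the degeneracy.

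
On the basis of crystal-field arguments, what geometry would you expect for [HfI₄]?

Ligand charges: each iodide is −1. With an overall charge of 0 the hafnium centre must be in the +4 oxidation state.
Group 4 minus oxidation state 4 gives a d⁰ configuration.
With 4 monodentate ligands the coordination number is 4.
A d⁰ ion has no crystal-field stabilisation preference between square planar and tetrahedral, so four ligands adopt the sterically favoured tetrahedral geometry.

tetrahedral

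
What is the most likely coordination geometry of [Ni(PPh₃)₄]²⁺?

Ligand charges: triphenylphosphine is neutral. With an overall charge of +2 the nickel centre must be in the +2 oxidation state.
Group 10 minus oxidation state 2 gives a d⁸ configuration.
With 4 monodentate ligands the coordination number is 4.
Triphenylphosphine is a strong-field ligand (high in the spectrochemical series).
A 3d d⁸ ion with strong-field ligands gains enough CFSE to favour square planar over tetrahedral.

square planar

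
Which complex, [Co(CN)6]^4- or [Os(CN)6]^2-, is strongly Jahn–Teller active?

[Co(CN)6]^4-: Summing ligand charges against the −4 overall charge gives an oxidation state of +2 for cobalt. Cobalt is a group-9 element; Co(II) is therefore d⁷. Cyanide is a strong-field ligand (high in the spectrochemical series) for a first-row metal, so the complex is low-spin. The t₂g⁶e_g¹ (low-spin) configuration has an unevenly filled e_g set; the Jahn–Teller theorem predicts a tetragonal distortion (typically axial elongation) to lift the degeneracy.
[Os(CN)6]^2-: Ligand charges: each cyanide is −1. With an overall charge of −2 the osmium centre must be in the +4 oxidation state. Os sits in group 8, so the d-electron count is 8 − 4 = 4. A 5d ion has a large Δₒ and is invariably low-spin. The d⁴ configuration leaves the e_g set evenly filled (or empty) — no strong Jahn–Teller driving force.

[Co(CN)6]^4-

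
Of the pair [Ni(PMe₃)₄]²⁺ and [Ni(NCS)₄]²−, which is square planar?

For [Ni(PMe₃)₄]²⁺: Ligand charges: trimethylphosphine is neutral. With an overall charge of +2 the nickel centre must be in the +2 oxidation state. Nickel is a group-10 element; Ni(II) is therefore d⁸. Trimethylphosphine is a strong-field ligand (high in the spectrochemical series). A 3d d⁸ ion with strong-field ligands gains enough CFSE to favour square planar over tetrahedral. → square planar.
For [Ni(NCS)₄]²−: Ligand charges: each isothiocyanate is −1. With an overall charge of −2 the nickel centre must be in the +2 oxidation state. Ni sits in group 10, so the d-electron count is 10 − 2 = 8. Isothiocyanate is a weak-field ligand. With weak-field ligands the CFSE gain from square planar is small, so a 3d d⁸ ion takes the sterically preferred tetrahedral geometry. → tetrahedral.

[Ni(PMe₃)₄]²⁺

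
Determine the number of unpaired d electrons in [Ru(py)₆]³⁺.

1 unpaired electron

Pyridine is neutral; balancing the +3 overall charge requires Ru(III).
Group 8 minus oxidation state 3 gives a d⁵ configuration.
The spin state decides the count: a 4d ion has a large Δₒ and is invariably low-spin.
An octahedral low-spin d⁵ ion is t₂g⁵e_g⁰, giving 1 unpaired electron.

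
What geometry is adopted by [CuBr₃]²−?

trigonal planar

Summing ligand charges against the −2 overall charge gives an oxidation state of +1 for copper.
Cu sits in group 11, so the d-electron count is 11 − 1 = 10.
Coordination number: 3.
Three ligands around a d¹⁰ centre minimise repulsion in a trigonal-planar arrangement.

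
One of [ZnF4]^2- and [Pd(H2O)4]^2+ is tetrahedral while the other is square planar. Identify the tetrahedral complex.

[ZnF4]^2-

For [ZnF4]^2-: Each fluoride is −1; balancing the −2 overall charge requires Zn(II). Zinc is a group-12 element; Zn(II) is therefore d¹⁰. A d¹⁰ ion has no crystal-field stabilisation preference between square planar and tetrahedral, so four ligands adopt the sterically favoured tetrahedral geometry. → tetrahedral.
For [Pd(H2O)4]^2+: Ligand charges: water is neutral. With an overall charge of +2 the palladium centre must be in the +2 oxidation state. Pd sits in group 10, so the d-electron count is 10 − 2 = 8. A 4d d⁸ ion has a large crystal-field splitting; square planar leaves the high-energy d_{x²−y²} orbital empty and maximises CFSE. → square planar.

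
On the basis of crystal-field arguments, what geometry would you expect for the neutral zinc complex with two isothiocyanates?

Each isothiocyanate is −1; balancing the 0 overall charge requires Zn(II).
Zn sits in group 12, so the d-electron count is 12 − 2 = 10.
With 2 monodentate ligands the coordination number is 2.
A d¹⁰ ion with only two ligands adopts a linear arrangement (sp hybridisation; no CFSE preference).

linear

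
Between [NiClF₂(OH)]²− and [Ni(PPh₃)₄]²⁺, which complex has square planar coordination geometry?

For [NiClF₂(OH)]²−: Ligand charges: each chloride is −1; each fluoride is −1; each hydroxide is −1. With an overall charge of −2 the nickel centre must be in the +2 oxidation state. Group 10 minus oxidation state 2 gives a d⁸ configuration. Chloride, fluoride, and hydroxide are weak-field ligands. With weak-field ligands the CFSE gain from square planar is small, so a 3d d⁸ ion takes the sterically preferred tetrahedral geometry. → tetrahedral.
For [Ni(PPh₃)₄]²⁺: Summing ligand charges against the +2 overall charge gives an oxidation state of +2 for nickel. Ni sits in group 10, so the d-electron count is 10 − 2 = 8. Triphenylphosphine is a strong-field ligand (high in the spectrochemical series). A 3d d⁸ ion with strong-field ligands gains enough CFSE to favour square planar over tetrahedral. → square planar.

[Ni(PPh₃)₄]²⁺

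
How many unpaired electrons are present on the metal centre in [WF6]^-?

Summing ligand charges against the −1 overall charge gives an oxidation state of +5 for tungsten.
W sits in group 6, so the d-electron count is 6 − 5 = 1.
In an octahedral field the d¹ configuration is t₂g¹e_g⁰ (only one arrangement possible), giving 1 unpaired electron.

1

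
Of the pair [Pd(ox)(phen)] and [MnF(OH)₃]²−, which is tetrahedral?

[MnF(OH)₃]²−

For [Pd(ox)(phen)]: Each oxalate is −2; 1,10-phenanthroline is neutral; balancing the 0 overall charge requires Pd(II). Group 10 minus oxidation state 2 gives a d⁸ configuration. A 4d d⁸ ion has a large crystal-field splitting; square planar leaves the high-energy d_{x²−y²} orbital empty and maximises CFSE. → square planar.
For [MnF(OH)₃]²−: Summing ligand charges against the −2 overall charge gives an oxidation state of +2 for manganese. Manganese is a group-7 element; Mn(II) is therefore d⁵. A high-spin d⁵ ion has zero CFSE in either geometry, so four ligands adopt the sterically favoured tetrahedral geometry. → tetrahedral.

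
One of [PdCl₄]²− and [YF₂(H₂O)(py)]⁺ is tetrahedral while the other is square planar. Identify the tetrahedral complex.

For [PdCl₄]²−: Ligand charges: each chloride is −1. With an overall charge of −2 the palladium centre must be in the +2 oxidation state. Palladium is a group-10 element; Pd(II) is therefore d⁸. A 4d d⁸ ion has a large crystal-field splitting; square planar leaves the high-energy d_{x²−y²} orbital empty and maximises CFSE. → square planar.
For [YF₂(H₂O)(py)]⁺: Ligand charges: each fluoride is −1; water is neutral; pyridine is neutral. With an overall charge of +1 the yttrium centre must be in the +3 oxidation state. Group 3 minus oxidation state 3 gives a d⁰ configuration. A d⁰ ion has no crystal-field stabilisation preference between square planar and tetrahedral, so four ligands adopt the sterically favoured tetrahedral geometry. → tetrahedral.

[YF₂(H₂O)(py)]⁺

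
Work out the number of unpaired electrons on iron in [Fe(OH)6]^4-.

Each hydroxide is −1; balancing the −4 overall charge requires Fe(II).
Fe sits in group 8, so the d-electron count is 8 − 2 = 6.
The spin state decides the count: Hydroxide is a weak-field ligand for a first-row metal, so the complex is high-spin.
An octahedral high-spin d⁶ ion is t₂g⁴e_g², giving 4 unpaired electrons.

4 unpaired electrons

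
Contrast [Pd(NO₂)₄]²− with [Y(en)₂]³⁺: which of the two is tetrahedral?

[Y(en)₂]³⁺

For [Pd(NO₂)₄]²−: Each nitro (N-bound nitrite) is −1; balancing the −2 overall charge requires Pd(II). Pd sits in group 10, so the d-electron count is 10 − 2 = 8. A 4d d⁸ ion has a large crystal-field splitting; square planar leaves the high-energy d_{x²−y²} orbital empty and maximises CFSE. → square planar.
For [Y(en)₂]³⁺: Ligand charges: ethylenediamine is neutral. With an overall charge of +3 the yttrium centre must be in the +3 oxidation state. Y sits in group 3, so the d-electron count is 3 − 3 = 0. A d⁰ ion has no crystal-field stabilisation preference between square planar and tetrahedral, so four ligands adopt the sterically favoured tetrahedral geometry. → tetrahedral.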